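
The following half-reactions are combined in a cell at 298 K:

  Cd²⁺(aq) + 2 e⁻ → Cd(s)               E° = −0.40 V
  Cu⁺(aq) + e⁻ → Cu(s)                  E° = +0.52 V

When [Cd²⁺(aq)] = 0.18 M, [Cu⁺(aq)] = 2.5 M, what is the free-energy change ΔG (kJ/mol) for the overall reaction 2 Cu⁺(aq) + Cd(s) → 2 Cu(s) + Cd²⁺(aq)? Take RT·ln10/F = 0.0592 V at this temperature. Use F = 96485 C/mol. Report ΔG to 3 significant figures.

The standard cell potential is +0.52 − (−0.40) = +0.92 V, with n = 2 electrons in the balanced equation.
Here Q = [Cd²⁺(aq)] / [Cu⁺(aq)]^2 = 0.0288 (log Q = −1.541), giving E = +0.92 − (0.0592/2)·(−1.541) = +0.9656 V.
Then ΔG = −nFE = −2 × 96485 × +0.9656 J/mol = −186 kJ/mol.

−186 kJ/mol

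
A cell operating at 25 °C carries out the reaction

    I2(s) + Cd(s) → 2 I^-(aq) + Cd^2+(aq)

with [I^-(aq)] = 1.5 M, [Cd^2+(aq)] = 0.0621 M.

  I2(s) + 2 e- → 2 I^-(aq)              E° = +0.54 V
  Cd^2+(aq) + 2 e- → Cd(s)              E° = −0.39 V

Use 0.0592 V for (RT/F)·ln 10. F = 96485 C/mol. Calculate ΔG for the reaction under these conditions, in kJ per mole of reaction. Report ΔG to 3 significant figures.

E°cell = +0.54 − (−0.39) = +0.93 V; the balanced reaction transfers n = 2 electrons.
The reaction quotient is [I^-(aq)]^2·[Cd^2+(aq)] = 0.14; by Nernst, E = +0.93 − (0.0592/2)(−0.855) = +0.9553 V.
Then ΔG = −nFE = −2 × 96485 × +0.9553 J/mol = −184 kJ/mol.

−184 kJ/mol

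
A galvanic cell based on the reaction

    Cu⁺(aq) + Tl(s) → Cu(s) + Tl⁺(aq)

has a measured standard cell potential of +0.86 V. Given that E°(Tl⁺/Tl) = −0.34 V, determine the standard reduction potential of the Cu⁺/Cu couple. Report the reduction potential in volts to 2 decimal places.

In the reaction as written the Cu⁺/Cu couple is reduced (cathode) and Tl⁺/Tl is oxidized (anode), so E°cell = E°(Cu⁺/Cu) − E°(Tl⁺/Tl).
E°(Cu⁺/Cu) = E°cell + E°(anode) = +0.86 + (−0.34) = +0.52 V.

+0.52 V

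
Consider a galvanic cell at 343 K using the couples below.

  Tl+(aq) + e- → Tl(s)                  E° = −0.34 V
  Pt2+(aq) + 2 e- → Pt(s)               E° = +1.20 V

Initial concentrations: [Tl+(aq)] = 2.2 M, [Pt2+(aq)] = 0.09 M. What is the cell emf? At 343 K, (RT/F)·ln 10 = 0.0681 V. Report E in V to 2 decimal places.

+1.48 V

Since E°(Pt²⁺/Pt) > E°(Tl⁺/Tl), Pt²⁺/Pt serves as the cathode.
The standard potential is +1.20 − (−0.34) = +1.54 V and the balanced reaction transfers n = 2 electrons.
For the overall reaction Pt2+(aq) + 2 Tl(s) → Pt(s) + 2 Tl+(aq), Q = [Tl+(aq)]^2 / [Pt2+(aq)] = 53.8, giving log Q = 1.731.
E = E° − (0.0681/n)·log Q = +1.54 − (0.0681/2)(1.731) = +1.48 V.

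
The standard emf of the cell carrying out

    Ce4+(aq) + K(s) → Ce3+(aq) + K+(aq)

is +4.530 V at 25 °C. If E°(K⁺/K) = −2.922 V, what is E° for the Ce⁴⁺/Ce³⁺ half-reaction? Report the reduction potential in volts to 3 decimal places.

+1.608 V

In the reaction as written the Ce⁴⁺/Ce³⁺ couple is reduced (cathode) and K⁺/K is oxidized (anode), so E°cell = E°(Ce⁴⁺/Ce³⁺) − E°(K⁺/K).
E°(Ce⁴⁺/Ce³⁺) = E°cell + E°(anode) = +4.530 + (−2.922) = +1.608 V.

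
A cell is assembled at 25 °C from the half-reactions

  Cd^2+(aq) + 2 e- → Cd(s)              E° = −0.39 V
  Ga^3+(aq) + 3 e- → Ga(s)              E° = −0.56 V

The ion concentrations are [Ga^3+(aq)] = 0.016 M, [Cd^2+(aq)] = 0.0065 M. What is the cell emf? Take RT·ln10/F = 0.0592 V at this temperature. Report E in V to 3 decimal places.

+0.141 V

Cd²⁺/Cd is reduced (cathode, E° = −0.39 V) and Ga³⁺/Ga is oxidized (anode).
E°cell = E°cat − E°an = −0.39 − (−0.56) = +0.17 V; n = 6.
Balancing gives 3 Cd^2+(aq) + 2 Ga(s) → 3 Cd(s) + 2 Ga^3+(aq); hence Q = [Ga^3+(aq)]^2 / [Cd^2+(aq)]^3 = 932 (log Q = 2.969).
Applying E = E° − (RT ln10/nF)·log Q gives +0.17 − (0.0592/6)(2.969) = +0.141 V.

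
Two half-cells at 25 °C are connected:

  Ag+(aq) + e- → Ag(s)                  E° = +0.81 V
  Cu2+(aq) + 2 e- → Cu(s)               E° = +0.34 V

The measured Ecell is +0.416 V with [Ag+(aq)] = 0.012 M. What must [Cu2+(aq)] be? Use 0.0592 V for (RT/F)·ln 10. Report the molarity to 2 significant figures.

0.0096 M

With Ag⁺/Ag at the cathode and Cu²⁺/Cu at the anode, E°cell = +0.81 − (+0.34) = +0.47 V (n = 2).
From the Nernst equation, log Q = n(E° − E)/0.0592 = 2·(+0.47 − (+0.416))/0.0592 = 1.824.
The balanced reaction is 2 Ag+(aq) + Cu(s) → 2 Ag(s) + Cu2+(aq), so Q = [Cu2+(aq)] / [Ag+(aq)]^2.
Solving for the unknown gives log [Cu2+(aq)] = −2.018, so [Cu2+(aq)] ≈ 0.0096 M.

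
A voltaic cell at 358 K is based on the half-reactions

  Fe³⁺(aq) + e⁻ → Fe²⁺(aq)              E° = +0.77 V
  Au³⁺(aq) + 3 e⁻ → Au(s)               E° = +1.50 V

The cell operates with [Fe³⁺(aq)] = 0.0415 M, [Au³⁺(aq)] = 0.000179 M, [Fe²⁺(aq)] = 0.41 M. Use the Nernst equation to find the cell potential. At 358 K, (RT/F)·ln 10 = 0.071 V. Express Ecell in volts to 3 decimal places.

+0.712 V

Au³⁺/Au is reduced (cathode, E° = +1.50 V) and Fe³⁺/Fe²⁺ is oxidized (anode).
E°cell = +1.50 − (+0.77) = +0.73 V, with n = 3 electrons transferred.
The balanced reaction is Au³⁺(aq) + 3 Fe²⁺(aq) → Au(s) + 3 Fe³⁺(aq), so Q = [Fe³⁺(aq)]^3 / ([Au³⁺(aq)]·[Fe²⁺(aq)]^3) = 5.79 and log Q = 0.763.
E = E° − (0.071/n)·log Q = +0.73 − (0.071/3)(0.763) = +0.712 V.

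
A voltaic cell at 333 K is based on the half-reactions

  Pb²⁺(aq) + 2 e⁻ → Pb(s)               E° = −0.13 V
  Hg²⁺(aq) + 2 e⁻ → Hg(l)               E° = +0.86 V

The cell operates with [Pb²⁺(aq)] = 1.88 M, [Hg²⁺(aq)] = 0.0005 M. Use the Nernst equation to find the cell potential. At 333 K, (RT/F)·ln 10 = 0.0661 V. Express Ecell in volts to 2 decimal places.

Hg²⁺/Hg is reduced (cathode, E° = +0.86 V) and Pb²⁺/Pb is oxidized (anode).
E°cell = E°cat − E°an = +0.86 − (−0.13) = +0.99 V; n = 2.
For the overall reaction Hg²⁺(aq) + Pb(s) → Hg(l) + Pb²⁺(aq), Q = [Pb²⁺(aq)] / [Hg²⁺(aq)] = 3.76×10^3, giving log Q = 3.575.
Applying E = E° − (RT ln10/nF)·log Q gives +0.99 − (0.0661/2)(3.575) = +0.87 V.

+0.87 V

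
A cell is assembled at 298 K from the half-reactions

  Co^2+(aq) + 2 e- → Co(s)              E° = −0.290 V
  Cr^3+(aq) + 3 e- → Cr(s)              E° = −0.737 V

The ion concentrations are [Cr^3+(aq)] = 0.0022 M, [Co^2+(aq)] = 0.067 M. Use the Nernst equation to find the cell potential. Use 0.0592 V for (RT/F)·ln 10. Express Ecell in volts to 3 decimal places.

The Co²⁺/Co couple has the more positive E°, so it is the cathode; Cr³⁺/Cr is the anode.
E°cell = −0.290 − (−0.737) = +0.447 V, with n = 6 electrons transferred.
Balancing gives 3 Co^2+(aq) + 2 Cr(s) → 3 Co(s) + 2 Cr^3+(aq); hence Q = [Cr^3+(aq)]^2 / [Co^2+(aq)]^3 = 0.0161 (log Q = −1.793).
Applying E = E° − (RT ln10/nF)·log Q gives +0.447 − (0.0592/6)(−1.793) = +0.465 V.

+0.465 V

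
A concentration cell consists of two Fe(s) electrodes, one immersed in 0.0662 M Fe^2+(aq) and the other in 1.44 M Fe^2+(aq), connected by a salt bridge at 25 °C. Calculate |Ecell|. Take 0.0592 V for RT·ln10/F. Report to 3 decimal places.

0.040 V

For a concentration cell E°cell = 0, since both electrodes use the same couple.
The compartment with the higher Fe^2+(aq) concentration (1.44 M) acts as the cathode; ions are reduced there and produced at the dilute (0.0662 M) anode.
With n = 2, Ecell = −(0.0592/2)·log([dilute]/[conc]) = −(0.0592/2)·log(0.0662/1.44) = +0.040 V.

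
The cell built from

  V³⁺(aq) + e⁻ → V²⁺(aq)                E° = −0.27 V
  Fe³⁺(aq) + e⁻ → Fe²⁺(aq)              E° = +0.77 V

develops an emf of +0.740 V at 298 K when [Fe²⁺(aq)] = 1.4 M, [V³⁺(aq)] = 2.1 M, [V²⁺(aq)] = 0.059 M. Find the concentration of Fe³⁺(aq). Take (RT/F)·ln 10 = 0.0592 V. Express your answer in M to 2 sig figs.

0.00043 M

With Fe³⁺/Fe²⁺ at the cathode and V³⁺/V²⁺ at the anode, E°cell = +0.77 − (−0.27) = +1.04 V (n = 1).
Since E = E° − (0.0592/n)·log Q, log Q = n(E° − E)/0.0592 = 5.068.
Balancing electrons gives Fe³⁺(aq) + V²⁺(aq) → Fe²⁺(aq) + V³⁺(aq); thus Q = ([Fe²⁺(aq)]·[V³⁺(aq)]) / ([Fe³⁺(aq)]·[V²⁺(aq)]).
Solving for the unknown gives log [Fe³⁺(aq)] = −3.371, so [Fe³⁺(aq)] ≈ 0.00043 M.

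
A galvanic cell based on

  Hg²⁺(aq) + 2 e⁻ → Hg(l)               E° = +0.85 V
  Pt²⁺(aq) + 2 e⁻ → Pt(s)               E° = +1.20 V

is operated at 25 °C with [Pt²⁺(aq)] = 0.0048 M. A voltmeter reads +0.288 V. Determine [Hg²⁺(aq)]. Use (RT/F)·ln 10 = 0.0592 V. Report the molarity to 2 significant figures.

Pt²⁺/Pt is the cathode (higher E°); E°cell = +1.20 − (+0.85) = +0.35 V with n = 2.
Since E = E° − (0.0592/n)·log Q, log Q = n(E° − E)/0.0592 = 2.095.
Balancing electrons gives Pt²⁺(aq) + Hg(l) → Pt(s) + Hg²⁺(aq); thus Q = [Hg²⁺(aq)] / [Pt²⁺(aq)].
Isolating [Hg²⁺(aq)] in Q = 10^{2.095} yields log [Hg²⁺(aq)] = −0.224, i.e. 0.60 M.

0.60 M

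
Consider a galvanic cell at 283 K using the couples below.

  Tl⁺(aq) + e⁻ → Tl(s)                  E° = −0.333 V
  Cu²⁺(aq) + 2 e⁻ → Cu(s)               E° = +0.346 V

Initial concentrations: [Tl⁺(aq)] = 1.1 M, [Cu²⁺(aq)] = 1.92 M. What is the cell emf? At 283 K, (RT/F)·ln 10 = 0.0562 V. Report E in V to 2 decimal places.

Cu²⁺/Cu is reduced (cathode, E° = +0.346 V) and Tl⁺/Tl is oxidized (anode).
E°cell = +0.346 − (−0.333) = +0.679 V, with n = 2 electrons transferred.
The balanced reaction is Cu²⁺(aq) + 2 Tl(s) → Cu(s) + 2 Tl⁺(aq), so Q = [Tl⁺(aq)]^2 / [Cu²⁺(aq)] = 0.63 and log Q = −0.201.
Applying E = E° − (RT ln10/nF)·log Q gives +0.679 − (0.0562/2)(−0.201) = +0.68 V.

+0.68 V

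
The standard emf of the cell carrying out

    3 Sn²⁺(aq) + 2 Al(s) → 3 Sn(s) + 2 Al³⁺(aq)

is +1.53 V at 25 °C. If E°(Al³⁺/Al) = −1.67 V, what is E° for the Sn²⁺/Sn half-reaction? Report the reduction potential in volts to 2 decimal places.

−0.14 V

In the reaction as written the Sn²⁺/Sn couple is reduced (cathode) and Al³⁺/Al is oxidized (anode), so E°cell = E°(Sn²⁺/Sn) − E°(Al³⁺/Al).
E°(Sn²⁺/Sn) = E°cell + E°(anode) = +1.53 + (−1.67) = −0.14 V.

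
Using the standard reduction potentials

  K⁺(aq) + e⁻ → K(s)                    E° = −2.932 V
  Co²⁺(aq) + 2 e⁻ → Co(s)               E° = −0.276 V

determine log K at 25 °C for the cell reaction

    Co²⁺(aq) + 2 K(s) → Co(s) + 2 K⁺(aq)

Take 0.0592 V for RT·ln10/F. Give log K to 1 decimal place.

The Co²⁺/Co couple is reduced (cathode); E°cell = −0.276 − (−2.932) = +2.656 V with n = 2.
At equilibrium E = 0, so log K = nE°cell / 0.0592 = (2)(+2.656) / 0.0592 = 89.7.

log K = 89.7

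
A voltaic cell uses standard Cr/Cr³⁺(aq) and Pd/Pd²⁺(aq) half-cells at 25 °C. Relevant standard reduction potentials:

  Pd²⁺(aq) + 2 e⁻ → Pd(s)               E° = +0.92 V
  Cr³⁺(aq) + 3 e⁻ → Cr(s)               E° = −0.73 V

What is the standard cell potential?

+1.65 V

Of the two couples in this cell, the one with the more positive reduction potential is reduced at the cathode: here that is Pd²⁺/Pd (+0.92 V); Cr³⁺/Cr (−0.73 V) is the anode.
E°cell = E°(cathode) − E°(anode) = +0.92 − (−0.73) = +1.65 V.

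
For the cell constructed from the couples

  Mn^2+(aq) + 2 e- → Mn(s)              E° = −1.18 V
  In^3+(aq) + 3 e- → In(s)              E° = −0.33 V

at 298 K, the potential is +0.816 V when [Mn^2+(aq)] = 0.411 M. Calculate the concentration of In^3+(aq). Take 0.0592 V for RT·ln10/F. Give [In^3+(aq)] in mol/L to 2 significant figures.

The In³⁺/In couple has the larger reduction potential, so it is the cathode: E°cell = −0.33 − (−1.18) = +0.85 V and n = 6.
Rearranging E = E° − (0.0592/n)·log Q gives log Q = 6(+0.85 − (+0.816))/0.0592 = 3.446.
For 2 In^3+(aq) + 3 Mn(s) → 2 In(s) + 3 Mn^2+(aq), the reaction quotient is Q = [Mn^2+(aq)]^3 / [In^3+(aq)]^2.
Isolating [In^3+(aq)] in Q = 10^{3.446} yields log [In^3+(aq)] = −2.302, i.e. 0.0050 M.

0.0050 M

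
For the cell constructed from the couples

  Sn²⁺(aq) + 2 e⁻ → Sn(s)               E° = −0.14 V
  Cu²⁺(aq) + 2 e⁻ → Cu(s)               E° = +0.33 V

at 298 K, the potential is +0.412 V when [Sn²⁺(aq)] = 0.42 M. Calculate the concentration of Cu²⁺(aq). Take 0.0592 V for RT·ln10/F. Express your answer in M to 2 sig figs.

The Cu²⁺/Cu couple has the larger reduction potential, so it is the cathode: E°cell = +0.33 − (−0.14) = +0.47 V and n = 2.
From the Nernst equation, log Q = n(E° − E)/0.0592 = 2·(+0.47 − (+0.412))/0.0592 = 1.959.
For Cu²⁺(aq) + Sn(s) → Cu(s) + Sn²⁺(aq), the reaction quotient is Q = [Sn²⁺(aq)] / [Cu²⁺(aq)].
Solving for the unknown gives log [Cu²⁺(aq)] = −2.336, so [Cu²⁺(aq)] ≈ 0.0046 M.

0.0046 M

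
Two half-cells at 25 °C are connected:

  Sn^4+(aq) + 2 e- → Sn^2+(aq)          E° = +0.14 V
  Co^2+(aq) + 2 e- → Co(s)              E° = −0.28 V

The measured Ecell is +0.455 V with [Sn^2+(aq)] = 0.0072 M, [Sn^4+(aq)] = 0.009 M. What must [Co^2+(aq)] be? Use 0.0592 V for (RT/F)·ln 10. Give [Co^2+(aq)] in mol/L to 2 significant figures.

The Sn⁴⁺/Sn²⁺ couple has the larger reduction potential, so it is the cathode: E°cell = +0.14 − (−0.28) = +0.42 V and n = 2.
Since E = E° − (0.0592/n)·log Q, log Q = n(E° − E)/0.0592 = −1.182.
For Sn^4+(aq) + Co(s) → Sn^2+(aq) + Co^2+(aq), the reaction quotient is Q = ([Sn^2+(aq)]·[Co^2+(aq)]) / [Sn^4+(aq)].
Substituting the known concentrations and solving, log [Co^2+(aq)] = −1.085 and [Co^2+(aq)] = 0.082 M.

0.082 M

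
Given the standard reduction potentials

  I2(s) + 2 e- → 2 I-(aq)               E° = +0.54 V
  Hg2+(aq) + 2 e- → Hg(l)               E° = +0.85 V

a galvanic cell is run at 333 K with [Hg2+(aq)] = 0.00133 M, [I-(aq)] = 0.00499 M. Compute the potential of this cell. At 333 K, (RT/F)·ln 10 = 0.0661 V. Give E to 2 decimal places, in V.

+0.06 V

The Hg²⁺/Hg couple has the more positive E°, so it is the cathode; I₂/I⁻ is the anode.
E°cell = +0.85 − (+0.54) = +0.31 V, with n = 2 electrons transferred.
Balancing gives Hg2+(aq) + 2 I-(aq) → Hg(l) + I2(s); hence Q = 1 / ([Hg2+(aq)]·[I-(aq)]^2) = 3.02×10^7 (log Q = 7.480).
Applying E = E° − (RT ln10/nF)·log Q gives +0.31 − (0.0661/2)(7.480) = +0.06 V.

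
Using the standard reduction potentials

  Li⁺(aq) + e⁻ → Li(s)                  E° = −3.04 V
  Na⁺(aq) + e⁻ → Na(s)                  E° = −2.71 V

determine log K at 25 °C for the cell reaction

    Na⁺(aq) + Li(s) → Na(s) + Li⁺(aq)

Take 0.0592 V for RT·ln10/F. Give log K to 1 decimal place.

The Na⁺/Na couple is reduced (cathode); E°cell = −2.71 − (−3.04) = +0.33 V with n = 1.
At equilibrium E = 0, so log K = nE°cell / 0.0592 = (1)(+0.33) / 0.0592 = 5.6.

log K = 5.6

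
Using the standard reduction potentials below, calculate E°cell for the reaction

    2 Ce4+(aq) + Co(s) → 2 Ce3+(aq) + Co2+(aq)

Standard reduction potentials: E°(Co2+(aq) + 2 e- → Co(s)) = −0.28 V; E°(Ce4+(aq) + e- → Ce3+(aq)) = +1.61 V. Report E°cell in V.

+1.89 V

In the reaction as written, Ce4+(aq) is reduced (cathode) and Co2+(aq) is produced by oxidation at the anode.
E°cell = E°(cathode) − E°(anode) = +1.61 − (−0.28) = +1.89 V.
The positive value indicates the reaction is spontaneous as written.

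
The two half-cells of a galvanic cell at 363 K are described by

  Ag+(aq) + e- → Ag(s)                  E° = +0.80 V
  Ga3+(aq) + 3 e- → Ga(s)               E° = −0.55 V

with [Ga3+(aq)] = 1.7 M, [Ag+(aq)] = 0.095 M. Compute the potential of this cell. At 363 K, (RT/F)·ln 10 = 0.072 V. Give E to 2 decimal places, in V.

+1.27 V

The Ag⁺/Ag couple has the more positive E°, so it is the cathode; Ga³⁺/Ga is the anode.
E°cell = +0.80 − (−0.55) = +1.35 V, with n = 3 electrons transferred.
Balancing gives 3 Ag+(aq) + Ga(s) → 3 Ag(s) + Ga3+(aq); hence Q = [Ga3+(aq)] / [Ag+(aq)]^3 = 1.98×10^3 (log Q = 3.297).
Applying E = E° − (RT ln10/nF)·log Q gives +1.35 − (0.072/3)(3.297) = +1.27 V.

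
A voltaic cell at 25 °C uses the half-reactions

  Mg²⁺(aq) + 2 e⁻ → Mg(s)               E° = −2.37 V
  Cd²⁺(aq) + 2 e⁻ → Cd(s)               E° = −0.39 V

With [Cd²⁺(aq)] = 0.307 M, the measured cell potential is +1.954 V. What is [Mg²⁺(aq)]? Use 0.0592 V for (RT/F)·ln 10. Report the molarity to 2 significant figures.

With Cd²⁺/Cd at the cathode and Mg²⁺/Mg at the anode, E°cell = −0.39 − (−2.37) = +1.98 V (n = 2).
Rearranging E = E° − (0.0592/n)·log Q gives log Q = 2(+1.98 − (+1.954))/0.0592 = 0.878.
For Cd²⁺(aq) + Mg(s) → Cd(s) + Mg²⁺(aq), the reaction quotient is Q = [Mg²⁺(aq)] / [Cd²⁺(aq)].
Substituting the known concentrations and solving, log [Mg²⁺(aq)] = 0.365 and [Mg²⁺(aq)] = 2.3 M.

2.3 M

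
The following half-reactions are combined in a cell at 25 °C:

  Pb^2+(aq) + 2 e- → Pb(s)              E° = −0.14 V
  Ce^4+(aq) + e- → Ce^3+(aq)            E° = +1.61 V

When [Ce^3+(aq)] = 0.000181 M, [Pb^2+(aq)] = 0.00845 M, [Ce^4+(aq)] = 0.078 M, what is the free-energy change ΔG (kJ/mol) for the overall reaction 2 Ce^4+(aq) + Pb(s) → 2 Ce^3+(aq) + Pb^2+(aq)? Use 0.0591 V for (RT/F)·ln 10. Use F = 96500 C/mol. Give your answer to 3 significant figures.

With Ce⁴⁺/Ce³⁺ reduced at the cathode, E°cell = +1.61 − (−0.14) = +1.75 V and n = 2.
Q = ([Ce^3+(aq)]^2·[Pb^2+(aq)]) / [Ce^4+(aq)]^2 = 4.55×10^−8, so log Q = −7.342 and E = +1.75 − (0.0591/2)(−7.342) = +1.9670 V.
Then ΔG = −nFE = −2 × 96500 × +1.9670 J/mol = −380 kJ/mol.

−380 kJ/mol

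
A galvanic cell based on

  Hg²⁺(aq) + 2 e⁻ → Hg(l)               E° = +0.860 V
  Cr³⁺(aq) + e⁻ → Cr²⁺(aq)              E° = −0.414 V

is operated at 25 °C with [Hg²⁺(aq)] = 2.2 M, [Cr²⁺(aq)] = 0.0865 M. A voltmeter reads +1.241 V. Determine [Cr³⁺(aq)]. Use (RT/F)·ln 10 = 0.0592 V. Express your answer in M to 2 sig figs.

Hg²⁺/Hg is the cathode (higher E°); E°cell = +0.860 − (−0.414) = +1.274 V with n = 2.
Since E = E° − (0.0592/n)·log Q, log Q = n(E° − E)/0.0592 = 1.115.
Balancing electrons gives Hg²⁺(aq) + 2 Cr²⁺(aq) → Hg(l) + 2 Cr³⁺(aq); thus Q = [Cr³⁺(aq)]^2 / ([Hg²⁺(aq)]·[Cr²⁺(aq)]^2).
Isolating [Cr³⁺(aq)] in Q = 10^{1.115} yields log [Cr³⁺(aq)] = −0.334, i.e. 0.46 M.

0.46 M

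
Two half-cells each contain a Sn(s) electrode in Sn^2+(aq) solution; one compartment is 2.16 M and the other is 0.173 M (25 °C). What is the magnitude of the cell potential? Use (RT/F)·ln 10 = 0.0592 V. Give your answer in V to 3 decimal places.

0.032 V

For a concentration cell E°cell = 0, since both electrodes use the same couple.
The compartment with the higher Sn^2+(aq) concentration (2.16 M) acts as the cathode; ions are reduced there and produced at the dilute (0.173 M) anode.
With n = 2, Ecell = −(0.0592/2)·log([dilute]/[conc]) = −(0.0592/2)·log(0.173/2.16) = +0.032 V.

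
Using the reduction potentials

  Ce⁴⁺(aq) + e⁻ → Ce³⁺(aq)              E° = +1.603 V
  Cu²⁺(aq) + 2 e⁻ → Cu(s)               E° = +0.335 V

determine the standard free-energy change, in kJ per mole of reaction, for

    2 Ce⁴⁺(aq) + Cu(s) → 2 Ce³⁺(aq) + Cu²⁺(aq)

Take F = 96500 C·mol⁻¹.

−245 kJ/mol

In the reaction as written Ce⁴⁺(aq) is reduced, so the Ce⁴⁺/Ce³⁺ couple is the cathode and Cu²⁺/Cu is the anode.
E°cell = +1.603 − (+0.335) = +1.268 V; balancing electrons gives n = 2.
ΔG° = −nFE°cell = −(2)(96500)(+1.268) J/mol = −245 kJ/mol.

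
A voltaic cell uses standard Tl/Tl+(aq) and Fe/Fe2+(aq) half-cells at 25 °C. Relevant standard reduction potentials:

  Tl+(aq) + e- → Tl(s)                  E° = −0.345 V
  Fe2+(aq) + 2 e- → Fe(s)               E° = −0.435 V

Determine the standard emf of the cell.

The Tl⁺/Tl couple has the higher E°, so Tl ion is reduced (cathode) and Fe is oxidized (anode).
E°cell = E°(cathode) − E°(anode) = −0.345 − (−0.435) = +0.090 V.

+0.090 V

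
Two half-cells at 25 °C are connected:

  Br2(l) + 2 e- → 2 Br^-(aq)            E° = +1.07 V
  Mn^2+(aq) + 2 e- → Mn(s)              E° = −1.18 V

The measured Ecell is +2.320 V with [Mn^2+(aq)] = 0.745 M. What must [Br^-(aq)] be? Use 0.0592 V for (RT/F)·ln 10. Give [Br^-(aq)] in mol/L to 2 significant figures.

0.076 M

With Br₂/Br⁻ at the cathode and Mn²⁺/Mn at the anode, E°cell = +1.07 − (−1.18) = +2.25 V (n = 2).
Rearranging E = E° − (0.0592/n)·log Q gives log Q = 2(+2.25 − (+2.320))/0.0592 = −2.365.
For Br2(l) + Mn(s) → 2 Br^-(aq) + Mn^2+(aq), the reaction quotient is Q = [Br^-(aq)]^2·[Mn^2+(aq)].
Isolating [Br^-(aq)] in Q = 10^{−2.365} yields log [Br^-(aq)] = −1.119, i.e. 0.076 M.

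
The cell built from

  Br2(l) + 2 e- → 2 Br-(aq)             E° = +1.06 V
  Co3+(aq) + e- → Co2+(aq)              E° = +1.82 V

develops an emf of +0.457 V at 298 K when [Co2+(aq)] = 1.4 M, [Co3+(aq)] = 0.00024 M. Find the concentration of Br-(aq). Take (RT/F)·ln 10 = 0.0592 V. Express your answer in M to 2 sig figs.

0.044 M

Co³⁺/Co²⁺ is the cathode (higher E°); E°cell = +1.82 − (+1.06) = +0.76 V with n = 2.
Since E = E° − (0.0592/n)·log Q, log Q = n(E° − E)/0.0592 = 10.236.
For 2 Co3+(aq) + 2 Br-(aq) → 2 Co2+(aq) + Br2(l), the reaction quotient is Q = [Co2+(aq)]^2 / ([Co3+(aq)]^2·[Br-(aq)]^2).
Substituting the known concentrations and solving, log [Br-(aq)] = −1.352 and [Br-(aq)] = 0.044 M.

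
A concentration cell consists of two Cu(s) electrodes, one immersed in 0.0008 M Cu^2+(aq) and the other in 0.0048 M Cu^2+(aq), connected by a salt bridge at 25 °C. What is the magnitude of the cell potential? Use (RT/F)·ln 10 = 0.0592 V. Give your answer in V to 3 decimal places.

For a concentration cell E°cell = 0, since both electrodes use the same couple.
The compartment with the higher Cu^2+(aq) concentration (0.0048 M) acts as the cathode; ions are reduced there and produced at the dilute (0.0008 M) anode.
With n = 2, Ecell = −(0.0592/2)·log([dilute]/[conc]) = −(0.0592/2)·log(0.0008/0.0048) = +0.023 V.

0.023 V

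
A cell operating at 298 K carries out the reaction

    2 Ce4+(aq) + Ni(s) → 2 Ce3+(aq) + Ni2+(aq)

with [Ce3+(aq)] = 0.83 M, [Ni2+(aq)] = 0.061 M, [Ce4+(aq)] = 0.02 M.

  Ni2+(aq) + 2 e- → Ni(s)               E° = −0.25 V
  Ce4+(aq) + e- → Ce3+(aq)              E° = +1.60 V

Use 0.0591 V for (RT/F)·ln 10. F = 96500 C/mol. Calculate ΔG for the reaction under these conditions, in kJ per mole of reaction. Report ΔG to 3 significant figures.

−346 kJ/mol

E°cell = +1.60 − (−0.25) = +1.85 V; the balanced reaction transfers n = 2 electrons.
Here Q = ([Ce3+(aq)]^2·[Ni2+(aq)]) / [Ce4+(aq)]^2 = 105 (log Q = 2.021), giving E = +1.85 − (0.0591/2)·(2.021) = +1.7903 V.
ΔG = −nFE = −(2)(96500)(+1.7903) J/mol = −346 kJ/mol.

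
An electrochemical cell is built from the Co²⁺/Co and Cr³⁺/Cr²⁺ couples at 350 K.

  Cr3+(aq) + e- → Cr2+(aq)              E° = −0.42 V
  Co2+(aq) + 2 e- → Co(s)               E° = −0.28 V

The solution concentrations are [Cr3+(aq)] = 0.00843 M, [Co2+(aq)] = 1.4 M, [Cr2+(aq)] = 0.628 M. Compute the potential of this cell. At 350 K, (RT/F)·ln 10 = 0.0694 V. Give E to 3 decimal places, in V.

Co²⁺/Co is reduced (cathode, E° = −0.28 V) and Cr³⁺/Cr²⁺ is oxidized (anode).
The standard potential is −0.28 − (−0.42) = +0.14 V and the balanced reaction transfers n = 2 electrons.
For the overall reaction Co2+(aq) + 2 Cr2+(aq) → Co(s) + 2 Cr3+(aq), Q = [Cr3+(aq)]^2 / ([Co2+(aq)]·[Cr2+(aq)]^2) = 0.000129, giving log Q = −3.890.
By the Nernst equation, E = +0.14 − (0.0694/2)·(−3.890) = +0.275 V.

+0.275 V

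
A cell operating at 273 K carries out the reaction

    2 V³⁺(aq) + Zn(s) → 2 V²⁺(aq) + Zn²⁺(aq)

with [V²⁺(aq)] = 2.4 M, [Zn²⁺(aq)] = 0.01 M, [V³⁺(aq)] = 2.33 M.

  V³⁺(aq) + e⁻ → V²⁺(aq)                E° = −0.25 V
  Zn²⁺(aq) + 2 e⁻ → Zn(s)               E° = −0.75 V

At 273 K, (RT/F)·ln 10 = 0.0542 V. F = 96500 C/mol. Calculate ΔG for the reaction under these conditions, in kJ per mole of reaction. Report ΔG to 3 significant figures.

−107 kJ/mol

With V³⁺/V²⁺ reduced at the cathode, E°cell = −0.25 − (−0.75) = +0.50 V and n = 2.
The reaction quotient is ([V²⁺(aq)]^2·[Zn²⁺(aq)]) / [V³⁺(aq)]^2 = 0.0106; by Nernst, E = +0.50 − (0.0542/2)(−1.974) = +0.5535 V.
Then ΔG = −nFE = −2 × 96500 × +0.5535 J/mol = −107 kJ/mol.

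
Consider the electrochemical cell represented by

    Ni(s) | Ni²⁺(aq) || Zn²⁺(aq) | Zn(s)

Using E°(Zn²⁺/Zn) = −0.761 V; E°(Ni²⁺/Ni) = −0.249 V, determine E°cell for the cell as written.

By convention the left-hand electrode in cell notation is the anode (oxidation) and the right-hand electrode is the cathode (reduction).
E°cell = E°(right) − E°(left) = −0.761 − (−0.249) = −0.512 V.
The negative sign shows that, as written, the cell would require an external voltage to drive the reaction.

−0.512 V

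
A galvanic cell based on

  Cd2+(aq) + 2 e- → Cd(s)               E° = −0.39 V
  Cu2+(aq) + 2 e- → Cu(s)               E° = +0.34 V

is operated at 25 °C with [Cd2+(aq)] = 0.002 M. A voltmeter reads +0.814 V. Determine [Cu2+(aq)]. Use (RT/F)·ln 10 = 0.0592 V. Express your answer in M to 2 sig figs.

1.4 M

Cu²⁺/Cu is the cathode (higher E°); E°cell = +0.34 − (−0.39) = +0.73 V with n = 2.
Since E = E° − (0.0592/n)·log Q, log Q = n(E° − E)/0.0592 = −2.838.
Balancing electrons gives Cu2+(aq) + Cd(s) → Cu(s) + Cd2+(aq); thus Q = [Cd2+(aq)] / [Cu2+(aq)].
Substituting the known concentrations and solving, log [Cu2+(aq)] = 0.139 and [Cu2+(aq)] = 1.4 M.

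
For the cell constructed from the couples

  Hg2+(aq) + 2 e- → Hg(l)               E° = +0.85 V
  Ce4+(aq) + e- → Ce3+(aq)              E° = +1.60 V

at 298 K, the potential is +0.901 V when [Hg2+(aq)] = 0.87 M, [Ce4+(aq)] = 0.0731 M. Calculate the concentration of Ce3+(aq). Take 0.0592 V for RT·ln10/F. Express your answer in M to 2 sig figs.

The Ce⁴⁺/Ce³⁺ couple has the larger reduction potential, so it is the cathode: E°cell = +1.60 − (+0.85) = +0.75 V and n = 2.
Rearranging E = E° − (0.0592/n)·log Q gives log Q = 2(+0.75 − (+0.901))/0.0592 = −5.101.
Balancing electrons gives 2 Ce4+(aq) + Hg(l) → 2 Ce3+(aq) + Hg2+(aq); thus Q = ([Ce3+(aq)]^2·[Hg2+(aq)]) / [Ce4+(aq)]^2.
Substituting the known concentrations and solving, log [Ce3+(aq)] = −3.656 and [Ce3+(aq)] = 0.00022 M.

0.00022 M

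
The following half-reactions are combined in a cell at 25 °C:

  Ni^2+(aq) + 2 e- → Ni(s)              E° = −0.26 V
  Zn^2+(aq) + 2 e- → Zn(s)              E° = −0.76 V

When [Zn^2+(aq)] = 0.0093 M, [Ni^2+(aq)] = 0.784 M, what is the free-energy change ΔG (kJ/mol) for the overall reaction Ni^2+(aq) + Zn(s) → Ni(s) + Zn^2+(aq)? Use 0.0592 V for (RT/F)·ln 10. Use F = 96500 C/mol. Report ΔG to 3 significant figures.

E°cell = −0.26 − (−0.76) = +0.50 V; the balanced reaction transfers n = 2 electrons.
Q = [Zn^2+(aq)] / [Ni^2+(aq)] = 0.0119, so log Q = −1.926 and E = +0.50 − (0.0592/2)(−1.926) = +0.5570 V.
ΔG = −nFE = −(2)(96500)(+0.5570) J/mol = −108 kJ/mol.

−108 kJ/mol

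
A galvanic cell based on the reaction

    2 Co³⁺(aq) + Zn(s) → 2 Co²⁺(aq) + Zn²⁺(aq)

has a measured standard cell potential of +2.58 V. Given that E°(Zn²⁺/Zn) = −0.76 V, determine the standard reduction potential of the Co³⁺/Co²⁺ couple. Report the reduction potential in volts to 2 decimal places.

+1.82 V

In the reaction as written the Co³⁺/Co²⁺ couple is reduced (cathode) and Zn²⁺/Zn is oxidized (anode), so E°cell = E°(Co³⁺/Co²⁺) − E°(Zn²⁺/Zn).
E°(Co³⁺/Co²⁺) = E°cell + E°(anode) = +2.58 + (−0.76) = +1.82 V.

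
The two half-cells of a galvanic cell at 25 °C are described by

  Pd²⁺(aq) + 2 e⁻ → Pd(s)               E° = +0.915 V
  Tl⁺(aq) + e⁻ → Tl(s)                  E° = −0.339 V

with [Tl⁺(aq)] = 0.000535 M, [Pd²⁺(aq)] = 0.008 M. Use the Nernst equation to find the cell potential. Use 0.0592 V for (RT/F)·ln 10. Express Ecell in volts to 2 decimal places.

+1.39 V

Since E°(Pd²⁺/Pd) > E°(Tl⁺/Tl), Pd²⁺/Pd serves as the cathode.
E°cell = E°cat − E°an = +0.915 − (−0.339) = +1.254 V; n = 2.
For the overall reaction Pd²⁺(aq) + 2 Tl(s) → Pd(s) + 2 Tl⁺(aq), Q = [Tl⁺(aq)]^2 / [Pd²⁺(aq)] = 3.58×10^−5, giving log Q = −4.446.
E = E° − (0.0592/n)·log Q = +1.254 − (0.0592/2)(−4.446) = +1.39 V.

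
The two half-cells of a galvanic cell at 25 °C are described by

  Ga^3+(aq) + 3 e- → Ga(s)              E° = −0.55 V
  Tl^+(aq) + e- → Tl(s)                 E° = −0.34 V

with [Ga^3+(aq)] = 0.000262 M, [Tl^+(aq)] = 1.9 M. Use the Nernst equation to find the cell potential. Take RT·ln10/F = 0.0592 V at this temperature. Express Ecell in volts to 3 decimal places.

Tl⁺/Tl is reduced (cathode, E° = −0.34 V) and Ga³⁺/Ga is oxidized (anode).
E°cell = E°cat − E°an = −0.34 − (−0.55) = +0.21 V; n = 3.
The balanced reaction is 3 Tl^+(aq) + Ga(s) → 3 Tl(s) + Ga^3+(aq), so Q = [Ga^3+(aq)] / [Tl^+(aq)]^3 = 3.82×10^−5 and log Q = −4.418.
Applying E = E° − (RT ln10/nF)·log Q gives +0.21 − (0.0592/3)(−4.418) = +0.297 V.

+0.297 V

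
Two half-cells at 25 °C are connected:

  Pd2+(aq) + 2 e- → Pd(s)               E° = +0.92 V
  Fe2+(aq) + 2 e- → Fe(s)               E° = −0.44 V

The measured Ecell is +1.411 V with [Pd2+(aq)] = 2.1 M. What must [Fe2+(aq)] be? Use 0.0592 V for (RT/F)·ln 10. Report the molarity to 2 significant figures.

0.040 M

The Pd²⁺/Pd couple has the larger reduction potential, so it is the cathode: E°cell = +0.92 − (−0.44) = +1.36 V and n = 2.
From the Nernst equation, log Q = n(E° − E)/0.0592 = 2·(+1.36 − (+1.411))/0.0592 = −1.723.
For Pd2+(aq) + Fe(s) → Pd(s) + Fe2+(aq), the reaction quotient is Q = [Fe2+(aq)] / [Pd2+(aq)].
Solving for the unknown gives log [Fe2+(aq)] = −1.401, so [Fe2+(aq)] ≈ 0.040 M.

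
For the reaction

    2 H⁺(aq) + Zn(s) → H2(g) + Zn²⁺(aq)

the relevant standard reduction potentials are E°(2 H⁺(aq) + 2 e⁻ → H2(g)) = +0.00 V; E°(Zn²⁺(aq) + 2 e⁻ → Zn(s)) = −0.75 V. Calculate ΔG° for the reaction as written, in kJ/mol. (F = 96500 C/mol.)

In the reaction as written H⁺(aq) is reduced, so the 2H⁺/H₂ couple is the cathode and Zn²⁺/Zn is the anode.
E°cell = +0.00 − (−0.75) = +0.75 V; balancing electrons gives n = 2.
ΔG° = −nFE°cell = −(2)(96500)(+0.75) J/mol = −145 kJ/mol.

−145 kJ/mol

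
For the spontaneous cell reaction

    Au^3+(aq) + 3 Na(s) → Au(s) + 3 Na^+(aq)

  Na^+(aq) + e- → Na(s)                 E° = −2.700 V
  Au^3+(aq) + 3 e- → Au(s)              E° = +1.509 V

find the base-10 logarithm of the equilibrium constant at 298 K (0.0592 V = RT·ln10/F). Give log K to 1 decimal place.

The Au³⁺/Au couple is reduced (cathode); E°cell = +1.509 − (−2.700) = +4.209 V with n = 3.
At equilibrium E = 0, so log K = nE°cell / 0.0592 = (3)(+4.209) / 0.0592 = 213.3.

log K = 213.3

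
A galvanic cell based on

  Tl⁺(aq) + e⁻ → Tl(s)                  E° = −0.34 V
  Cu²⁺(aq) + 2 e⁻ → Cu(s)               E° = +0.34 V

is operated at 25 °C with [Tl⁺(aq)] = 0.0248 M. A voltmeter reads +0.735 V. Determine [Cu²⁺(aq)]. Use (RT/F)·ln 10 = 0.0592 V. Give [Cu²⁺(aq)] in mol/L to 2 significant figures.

With Cu²⁺/Cu at the cathode and Tl⁺/Tl at the anode, E°cell = +0.34 − (−0.34) = +0.68 V (n = 2).
Since E = E° − (0.0592/n)·log Q, log Q = n(E° − E)/0.0592 = −1.858.
The balanced reaction is Cu²⁺(aq) + 2 Tl(s) → Cu(s) + 2 Tl⁺(aq), so Q = [Tl⁺(aq)]^2 / [Cu²⁺(aq)].
Isolating [Cu²⁺(aq)] in Q = 10^{−1.858} yields log [Cu²⁺(aq)] = −1.353, i.e. 0.044 M.

0.044 M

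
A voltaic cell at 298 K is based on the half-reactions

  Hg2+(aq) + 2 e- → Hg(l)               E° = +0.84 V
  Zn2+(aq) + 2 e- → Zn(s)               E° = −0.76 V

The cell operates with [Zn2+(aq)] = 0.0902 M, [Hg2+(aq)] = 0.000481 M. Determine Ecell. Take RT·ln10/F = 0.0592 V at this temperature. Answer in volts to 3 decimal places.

+1.533 V

The Hg²⁺/Hg couple has the more positive E°, so it is the cathode; Zn²⁺/Zn is the anode.
E°cell = E°cat − E°an = +0.84 − (−0.76) = +1.60 V; n = 2.
For the overall reaction Hg2+(aq) + Zn(s) → Hg(l) + Zn2+(aq), Q = [Zn2+(aq)] / [Hg2+(aq)] = 188, giving log Q = 2.273.
By the Nernst equation, E = +1.60 − (0.0592/2)·(2.273) = +1.533 V.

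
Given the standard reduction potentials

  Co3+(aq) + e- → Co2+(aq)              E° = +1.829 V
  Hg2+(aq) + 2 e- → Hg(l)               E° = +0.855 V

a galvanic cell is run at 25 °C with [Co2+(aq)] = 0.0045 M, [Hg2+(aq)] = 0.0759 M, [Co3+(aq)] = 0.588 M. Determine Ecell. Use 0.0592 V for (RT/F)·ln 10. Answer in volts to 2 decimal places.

Since E°(Co³⁺/Co²⁺) > E°(Hg²⁺/Hg), Co³⁺/Co²⁺ serves as the cathode.
E°cell = +1.829 − (+0.855) = +0.974 V, with n = 2 electrons transferred.
For the overall reaction 2 Co3+(aq) + Hg(l) → 2 Co2+(aq) + Hg2+(aq), Q = ([Co2+(aq)]^2·[Hg2+(aq)]) / [Co3+(aq)]^2 = 4.45×10^−6, giving log Q = −5.352.
By the Nernst equation, E = +0.974 − (0.0592/2)·(−5.352) = +1.13 V.

+1.13 V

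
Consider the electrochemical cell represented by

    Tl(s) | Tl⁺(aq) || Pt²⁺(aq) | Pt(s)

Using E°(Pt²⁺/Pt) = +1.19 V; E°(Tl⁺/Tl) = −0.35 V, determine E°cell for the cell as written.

+1.54 V

By convention the left-hand electrode in cell notation is the anode (oxidation) and the right-hand electrode is the cathode (reduction).
E°cell = E°(right) − E°(left) = +1.19 − (−0.35) = +1.54 V.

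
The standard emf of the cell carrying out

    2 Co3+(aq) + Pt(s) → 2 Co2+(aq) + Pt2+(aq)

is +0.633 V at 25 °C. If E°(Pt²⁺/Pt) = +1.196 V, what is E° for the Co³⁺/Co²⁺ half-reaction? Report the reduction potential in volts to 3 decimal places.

+1.829 V

In the reaction as written the Co³⁺/Co²⁺ couple is reduced (cathode) and Pt²⁺/Pt is oxidized (anode), so E°cell = E°(Co³⁺/Co²⁺) − E°(Pt²⁺/Pt).
E°(Co³⁺/Co²⁺) = E°cell + E°(anode) = +0.633 + (+1.196) = +1.829 V.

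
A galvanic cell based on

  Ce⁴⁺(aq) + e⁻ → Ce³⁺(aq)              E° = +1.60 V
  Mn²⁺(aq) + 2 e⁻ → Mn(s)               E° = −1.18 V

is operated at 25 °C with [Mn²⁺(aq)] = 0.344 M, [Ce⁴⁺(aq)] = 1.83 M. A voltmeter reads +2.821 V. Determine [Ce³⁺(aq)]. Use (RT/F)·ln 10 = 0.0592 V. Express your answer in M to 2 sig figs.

With Ce⁴⁺/Ce³⁺ at the cathode and Mn²⁺/Mn at the anode, E°cell = +1.60 − (−1.18) = +2.78 V (n = 2).
Rearranging E = E° − (0.0592/n)·log Q gives log Q = 2(+2.78 − (+2.821))/0.0592 = −1.385.
Balancing electrons gives 2 Ce⁴⁺(aq) + Mn(s) → 2 Ce³⁺(aq) + Mn²⁺(aq); thus Q = ([Ce³⁺(aq)]^2·[Mn²⁺(aq)]) / [Ce⁴⁺(aq)]^2.
Solving for the unknown gives log [Ce³⁺(aq)] = −0.198, so [Ce³⁺(aq)] ≈ 0.63 M.

0.63 M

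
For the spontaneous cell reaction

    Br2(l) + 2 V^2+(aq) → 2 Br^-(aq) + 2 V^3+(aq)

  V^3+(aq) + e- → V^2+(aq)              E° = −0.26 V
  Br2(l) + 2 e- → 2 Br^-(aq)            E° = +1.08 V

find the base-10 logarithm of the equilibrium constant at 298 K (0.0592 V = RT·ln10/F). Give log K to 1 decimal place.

log K = 45.3

The Br₂/Br⁻ couple is reduced (cathode); E°cell = +1.08 − (−0.26) = +1.34 V with n = 2.
At equilibrium E = 0, so log K = nE°cell / 0.0592 = (2)(+1.34) / 0.0592 = 45.3.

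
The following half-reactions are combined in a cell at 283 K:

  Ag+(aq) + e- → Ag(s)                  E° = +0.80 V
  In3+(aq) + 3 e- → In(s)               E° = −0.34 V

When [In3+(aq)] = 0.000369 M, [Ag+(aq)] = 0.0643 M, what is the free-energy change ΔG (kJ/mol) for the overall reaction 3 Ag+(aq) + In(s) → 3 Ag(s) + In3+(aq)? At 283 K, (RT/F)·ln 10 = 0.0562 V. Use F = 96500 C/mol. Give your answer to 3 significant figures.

E°cell = +0.80 − (−0.34) = +1.14 V; the balanced reaction transfers n = 3 electrons.
The reaction quotient is [In3+(aq)] / [Ag+(aq)]^3 = 1.39; by Nernst, E = +1.14 − (0.0562/3)(0.142) = +1.1373 V.
Then ΔG = −nFE = −3 × 96500 × +1.1373 J/mol = −329 kJ/mol.

−329 kJ/mol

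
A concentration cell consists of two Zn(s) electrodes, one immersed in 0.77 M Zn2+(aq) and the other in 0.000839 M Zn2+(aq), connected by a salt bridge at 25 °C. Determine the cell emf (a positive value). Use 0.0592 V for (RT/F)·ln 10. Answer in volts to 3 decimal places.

0.088 V

For a concentration cell E°cell = 0, since both electrodes use the same couple.
The compartment with the higher Zn2+(aq) concentration (0.77 M) acts as the cathode; ions are reduced there and produced at the dilute (0.000839 M) anode.
With n = 2, Ecell = −(0.0592/2)·log([dilute]/[conc]) = −(0.0592/2)·log(0.000839/0.77) = +0.088 V.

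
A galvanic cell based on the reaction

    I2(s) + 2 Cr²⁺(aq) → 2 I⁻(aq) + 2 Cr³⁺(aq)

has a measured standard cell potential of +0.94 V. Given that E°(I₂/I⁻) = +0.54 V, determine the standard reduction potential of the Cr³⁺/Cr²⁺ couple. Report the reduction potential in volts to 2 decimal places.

In the reaction as written the I₂/I⁻ couple is reduced (cathode) and Cr³⁺/Cr²⁺ is oxidized (anode), so E°cell = E°(I₂/I⁻) − E°(Cr³⁺/Cr²⁺).
E°(Cr³⁺/Cr²⁺) = E°(cathode) − E°cell = +0.54 − (+0.94) = −0.40 V.

−0.40 V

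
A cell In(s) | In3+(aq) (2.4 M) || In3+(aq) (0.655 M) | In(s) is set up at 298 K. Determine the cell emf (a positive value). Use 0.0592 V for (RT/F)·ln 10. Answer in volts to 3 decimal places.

For a concentration cell E°cell = 0, since both electrodes use the same couple.
The compartment with the higher In3+(aq) concentration (2.4 M) acts as the cathode; ions are reduced there and produced at the dilute (0.655 M) anode.
With n = 3, Ecell = −(0.0592/3)·log([dilute]/[conc]) = −(0.0592/3)·log(0.655/2.4) = +0.011 V.

0.011 V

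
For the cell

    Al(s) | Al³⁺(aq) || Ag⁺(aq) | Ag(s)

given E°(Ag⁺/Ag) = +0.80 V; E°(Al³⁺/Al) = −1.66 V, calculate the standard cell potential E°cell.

+2.46 V

By convention the left-hand electrode in cell notation is the anode (oxidation) and the right-hand electrode is the cathode (reduction).
E°cell = E°(right) − E°(left) = +0.80 − (−1.66) = +2.46 V.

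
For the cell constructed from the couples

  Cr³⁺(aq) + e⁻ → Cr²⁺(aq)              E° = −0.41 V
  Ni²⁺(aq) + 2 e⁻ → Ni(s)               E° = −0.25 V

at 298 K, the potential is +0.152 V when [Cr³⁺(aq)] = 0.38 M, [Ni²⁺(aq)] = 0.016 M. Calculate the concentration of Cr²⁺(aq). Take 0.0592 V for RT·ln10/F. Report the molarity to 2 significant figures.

2.2 M

With Ni²⁺/Ni at the cathode and Cr³⁺/Cr²⁺ at the anode, E°cell = −0.25 − (−0.41) = +0.16 V (n = 2).
From the Nernst equation, log Q = n(E° − E)/0.0592 = 2·(+0.16 − (+0.152))/0.0592 = 0.270.
The balanced reaction is Ni²⁺(aq) + 2 Cr²⁺(aq) → Ni(s) + 2 Cr³⁺(aq), so Q = [Cr³⁺(aq)]^2 / ([Ni²⁺(aq)]·[Cr²⁺(aq)]^2).
Isolating [Cr²⁺(aq)] in Q = 10^{0.270} yields log [Cr²⁺(aq)] = 0.343, i.e. 2.2 M.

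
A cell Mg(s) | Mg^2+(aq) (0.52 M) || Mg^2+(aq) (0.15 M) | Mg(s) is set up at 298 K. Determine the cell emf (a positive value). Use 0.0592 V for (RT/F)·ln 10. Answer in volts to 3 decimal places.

0.016 V

For a concentration cell E°cell = 0, since both electrodes use the same couple.
The compartment with the higher Mg^2+(aq) concentration (0.52 M) acts as the cathode; ions are reduced there and produced at the dilute (0.15 M) anode.
With n = 2, Ecell = −(0.0592/2)·log([dilute]/[conc]) = −(0.0592/2)·log(0.15/0.52) = +0.016 V.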